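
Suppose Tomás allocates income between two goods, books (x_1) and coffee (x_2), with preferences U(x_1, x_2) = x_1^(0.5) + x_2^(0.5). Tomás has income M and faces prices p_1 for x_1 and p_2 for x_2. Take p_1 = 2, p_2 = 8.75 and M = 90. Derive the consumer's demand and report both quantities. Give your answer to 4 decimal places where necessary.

x_1* = 36.6279, x_2* = 1.9136

Substitute x_2 = (x_2/x_1)·x_1 into the budget: x_1* = M/(p_1 + p_2·(x_2/x_1)).
Numerically x_2/x_1 = 0.052245, so x_1* = 90/(2 + 8.75·0.052245) = 36.6279 and x_2* = 0.052245·36.6279 = 1.9136.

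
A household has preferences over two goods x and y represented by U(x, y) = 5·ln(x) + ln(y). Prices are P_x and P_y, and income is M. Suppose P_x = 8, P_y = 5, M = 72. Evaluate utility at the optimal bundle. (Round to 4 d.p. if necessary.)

V = 10.95

Tangency: MRS = 5·y/x = P_x/P_y.
So 5·P_y·y = P_x·x; combined with the budget, a share 5/6 of income goes to x.
Demand: x*(P_x,P_y,M) = 5/6·M/P_x and y* = 1/6·M/P_y.
At P_x=8, P_y=5, M=72: x* = 5/6·72/8 = 7.5, y* = 2.4.
Utility at the optimum: U(7.5, 2.4) = 10.95.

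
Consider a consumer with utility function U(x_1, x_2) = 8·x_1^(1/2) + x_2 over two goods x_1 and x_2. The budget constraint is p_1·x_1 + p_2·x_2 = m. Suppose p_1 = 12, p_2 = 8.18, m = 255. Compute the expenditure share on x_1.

share on x_1 = 0.3499

Set MRS = p_1/p_2: 4·x_1^(−1/2) = p_1/p_2.
Solve: √x_1 = 4·p_2/p_1, so x_1*(p_1,p_2) = (4·p_2/p_1)², and x_2* = (m − p_1·x_1*)/p_2.
Plugging in: x_1* = (4·8.18/12)² = 7.4347, x_2* = 20.2669.
Expenditure on x_1: 12·7.4347 = 89.2165; share = 0.3499.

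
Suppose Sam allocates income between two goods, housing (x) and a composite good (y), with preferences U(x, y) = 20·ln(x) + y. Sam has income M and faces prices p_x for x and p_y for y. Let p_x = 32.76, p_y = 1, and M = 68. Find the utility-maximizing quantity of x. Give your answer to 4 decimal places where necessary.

x* = 0.6105

So x*(p_x,p_y) = 20·p_y/p_x, independent of income; and y* = (M − 20·p_y)/p_y.
At the given prices: x* = 20·1/32.76 = 0.6105.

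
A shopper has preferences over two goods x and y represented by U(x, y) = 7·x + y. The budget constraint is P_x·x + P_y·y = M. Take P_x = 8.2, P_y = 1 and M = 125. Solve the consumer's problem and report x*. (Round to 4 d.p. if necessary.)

x* = 0

Linear utility — the consumer picks whichever good has higher MU/price: 7/8.2 = 0.8537 vs 1/1 = 1.
y gives more utility per dollar, so spend all income on y: y* = M/P_y, x* = 0.
Numerically: x* = 0, y* = 125.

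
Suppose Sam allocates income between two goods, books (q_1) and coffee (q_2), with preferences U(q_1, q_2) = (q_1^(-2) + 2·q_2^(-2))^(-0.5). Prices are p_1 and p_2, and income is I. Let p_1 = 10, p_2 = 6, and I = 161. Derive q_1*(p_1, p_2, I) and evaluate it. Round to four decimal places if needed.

q_1* = 8.4903

Substitute q_2 = (q_2/q_1)·q_1 into the budget: q_1* = I/(p_1 + p_2·(q_2/q_1)).
Numerically q_2/q_1 = 1.493802, so q_1* = 161/(10 + 6·1.493802) = 8.4903.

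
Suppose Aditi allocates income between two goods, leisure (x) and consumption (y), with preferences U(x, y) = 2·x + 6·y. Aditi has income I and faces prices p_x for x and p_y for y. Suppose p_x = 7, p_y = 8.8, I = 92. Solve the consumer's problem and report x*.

Linear utility — the consumer picks whichever good has higher MU/price: 2/7 = 0.2857 vs 6/8.8 = 0.6818.
y gives more utility per dollar, so spend all income on y: y* = I/p_y, x* = 0.
Numerically: x* = 0, y* = 10.4545.

x* = 0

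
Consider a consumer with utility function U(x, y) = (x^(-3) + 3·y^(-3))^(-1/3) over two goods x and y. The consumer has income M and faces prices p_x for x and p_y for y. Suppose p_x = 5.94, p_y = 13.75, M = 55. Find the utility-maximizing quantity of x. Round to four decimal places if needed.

MRS = MU_x/MU_y = (1/3)·(y/x)^(4). Set equal to p_x/p_y.
Solve for the ratio: y/x = [3·p_x/p_y]^(0.25).
With the ratio pinned down, the budget gives x* = M/(p_x + p_y·(y/x)) and y* = (y/x)·x*.
Numerically y/x = 1.066968, so x* = 55/(5.94 + 13.75·1.066968) = 2.6685.

x* = 2.6685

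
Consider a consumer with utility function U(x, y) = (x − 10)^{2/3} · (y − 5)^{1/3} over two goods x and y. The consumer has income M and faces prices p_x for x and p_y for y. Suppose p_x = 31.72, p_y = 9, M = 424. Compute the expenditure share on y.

MRS = 2·(y−5)/(x−10). Tangency with p_x/p_y gives y−5 = (1/2)·(p_x/p_y)·(x−10).
After buying the subsistence bundle (10, 5), a share 2/3 of the remaining income goes to x: x* = 10 + 2/3·(M − 10p_x − 5p_y)/p_x.
Discretionary income = 424 − 10·31.72 − 5·9 = 61.8; x* = 10 + 2/3·61.8/31.72 = 11.2989; y* = 5 + 1/3·61.8/9 = 7.2889.
Expenditure on y: 9·7.2889 = 65.6; share = 0.1547.

share on y = 0.1547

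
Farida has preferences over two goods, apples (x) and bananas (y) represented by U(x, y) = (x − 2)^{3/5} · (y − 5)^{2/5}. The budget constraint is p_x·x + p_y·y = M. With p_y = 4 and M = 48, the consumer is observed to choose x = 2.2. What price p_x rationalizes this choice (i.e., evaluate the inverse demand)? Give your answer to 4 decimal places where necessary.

p_x = 12

This is Cobb-Douglas in (x−2, y−5): tangency gives 0.6·p_y·(y−5) = 0.4·p_x·(x−2).
Substituting into the budget: x* = 2 + 0.6·(M − 2·p_x − 5·p_y)/p_x, and y* = 5 + 0.4·(…)/p_y.
Set x* = 2.2 in the demand function and solve for p_x: p_x = 12.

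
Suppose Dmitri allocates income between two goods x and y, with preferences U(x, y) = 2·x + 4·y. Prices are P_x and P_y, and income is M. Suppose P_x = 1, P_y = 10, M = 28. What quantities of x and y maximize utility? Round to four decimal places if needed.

x* = 28, y* = 0

Perfect substitutes: compare marginal utility per dollar. 2/P_x vs 4/P_y → 2 vs 0.4.
x gives more utility per dollar, so spend all income on x: x* = M/P_x, y* = 0.
Numerically: x* = 28, y* = 0.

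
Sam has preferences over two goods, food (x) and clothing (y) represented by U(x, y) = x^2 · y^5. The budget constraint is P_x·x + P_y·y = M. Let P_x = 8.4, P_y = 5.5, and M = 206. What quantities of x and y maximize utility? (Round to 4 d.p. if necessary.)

x* = 7.0068, y* = 26.7532

Tangency: MRS = (2/5)·y/x = P_x/P_y.
Rearranging, P_y·y = (5/2)·P_x·x. Substituting into the budget gives P_x·x·(1 + (5/2)) = M.
Demand: x*(P_x,P_y,M) = 2/7·M/P_x and y* = 5/7·M/P_y.
At P_x=8.4, P_y=5.5, M=206: x* = 2/7·206/8.4 = 7.0068, y* = 26.7532.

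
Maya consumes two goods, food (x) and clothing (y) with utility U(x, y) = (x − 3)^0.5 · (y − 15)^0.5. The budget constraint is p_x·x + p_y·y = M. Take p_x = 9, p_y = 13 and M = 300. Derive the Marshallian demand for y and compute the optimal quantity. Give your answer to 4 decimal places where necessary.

y* = 18

MRS = (y−15)/(x−3). Tangency with p_x/p_y gives y−15 = (p_x/p_y)·(x−3).
Substituting into the budget: x* = 3 + 0.5·(M − 3·p_x − 15·p_y)/p_x, and y* = 15 + 0.5·(…)/p_y.
Discretionary income = 300 − 3·9 − 15·13 = 78; y* = 15 + 0.5·78/13 = 18.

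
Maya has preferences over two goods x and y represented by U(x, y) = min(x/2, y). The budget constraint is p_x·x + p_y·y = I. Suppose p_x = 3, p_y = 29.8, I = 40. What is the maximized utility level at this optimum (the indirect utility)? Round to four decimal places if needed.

V = 1.1173

Leontief preferences: the optimum is at the kink where x/2 = y/1, i.e. y = (1/2)·x.
Budget: p_x·x + p_y·(1/2)·x = I, so (2·p_x + p_y)·x = 2·I.
Demand: x*(p_x,p_y,I) = 2·I/(2·p_x + p_y), y* = I/(2·p_x + p_y).
Here 2·3 + 29.8 = 35.8, giving x* = 2.2346 and y* = 1.1173.
Utility at the optimum: U(2.2346, 1.1173) = 1.1173.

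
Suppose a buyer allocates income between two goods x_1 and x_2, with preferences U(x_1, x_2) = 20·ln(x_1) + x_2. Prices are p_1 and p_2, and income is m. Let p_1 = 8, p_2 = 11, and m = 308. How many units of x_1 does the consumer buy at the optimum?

Set MRS = p_1/p_2: (20/x_1)/1 = p_1/p_2.
So x_1*(p_1,p_2) = 20·p_2/p_1, independent of income; and x_2* = (m − 20·p_2)/p_2.
At the given prices: x_1* = 20·11/8 = 27.5.

x_1* = 27.5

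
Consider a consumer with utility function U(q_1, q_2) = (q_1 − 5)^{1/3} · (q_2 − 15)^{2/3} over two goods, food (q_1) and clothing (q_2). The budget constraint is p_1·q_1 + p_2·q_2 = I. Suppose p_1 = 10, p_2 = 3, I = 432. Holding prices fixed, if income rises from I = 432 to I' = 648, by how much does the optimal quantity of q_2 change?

Δq_2* = 48

MRS = (1/2)·(q_2−15)/(q_1−5). Tangency with p_1/p_2 gives q_2−15 = 2·(p_1/p_2)·(q_1−5).
After buying the subsistence bundle (5, 15), a share 1/3 of the remaining income goes to q_1: q_1* = 5 + 1/3·(I − 5p_1 − 15p_2)/p_1.
Discretionary income = 432 − 5·10 − 15·3 = 337; q_2* = 15 + 2/3·337/3 = 89.8889.
At I' = 648: q_2* = 137.8889. Change: 137.8889 − 89.8889 = 48.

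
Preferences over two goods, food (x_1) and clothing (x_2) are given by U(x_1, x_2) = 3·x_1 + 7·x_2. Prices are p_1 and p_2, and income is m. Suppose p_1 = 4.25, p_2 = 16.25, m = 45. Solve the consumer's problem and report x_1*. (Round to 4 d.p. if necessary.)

x_1 gives more utility per dollar, so spend all income on x_1: x_1* = m/p_1, x_2* = 0.
Numerically: x_1* = 10.5882, x_2* = 0.

x_1* = 10.5882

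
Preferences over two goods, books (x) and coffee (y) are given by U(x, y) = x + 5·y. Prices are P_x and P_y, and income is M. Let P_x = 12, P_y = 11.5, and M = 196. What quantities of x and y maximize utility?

Linear utility — the consumer picks whichever good has higher MU/price: 1/12 = 0.0833 vs 5/11.5 = 0.4348.
y gives more utility per dollar, so spend all income on y: y* = M/P_y, x* = 0.
Numerically: x* = 0, y* = 17.0435.

x* = 0, y* = 17.0435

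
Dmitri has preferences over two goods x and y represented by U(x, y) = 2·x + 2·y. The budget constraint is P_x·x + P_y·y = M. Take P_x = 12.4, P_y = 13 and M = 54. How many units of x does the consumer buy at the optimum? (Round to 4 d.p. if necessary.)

x* = 4.3548

Linear utility — the consumer picks whichever good has higher MU/price: 2/12.4 = 0.1613 vs 2/13 = 0.1538.
x gives more utility per dollar, so spend all income on x: x* = M/P_x, y* = 0.
Numerically: x* = 4.3548, y* = 0.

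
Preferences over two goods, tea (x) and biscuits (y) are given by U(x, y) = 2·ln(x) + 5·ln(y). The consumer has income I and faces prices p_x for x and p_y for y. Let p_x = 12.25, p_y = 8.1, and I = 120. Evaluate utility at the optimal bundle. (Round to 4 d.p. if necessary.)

V = 13.8542

At p_x=12.25, p_y=8.1, I=120: x* = 2/7·120/12.25 = 2.7988, y* = 10.582.
Utility at the optimum: U(2.7988, 10.582) = 13.8542.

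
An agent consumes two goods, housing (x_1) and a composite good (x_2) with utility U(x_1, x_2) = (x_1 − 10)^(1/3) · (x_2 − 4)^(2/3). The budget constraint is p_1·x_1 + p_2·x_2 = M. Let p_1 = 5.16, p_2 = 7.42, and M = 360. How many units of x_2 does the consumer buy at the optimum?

x_2* = 29.0422

MRS = (1/2)·(x_2−4)/(x_1−10). Tangency with p_1/p_2 gives x_2−4 = 2·(p_1/p_2)·(x_1−10).
After buying the subsistence bundle (10, 4), a share 1/3 of the remaining income goes to x_1: x_1* = 10 + 1/3·(M − 10p_1 − 4p_2)/p_1.
Discretionary income = 360 − 10·5.16 − 4·7.42 = 278.72; x_2* = 4 + 2/3·278.72/7.42 = 29.0422.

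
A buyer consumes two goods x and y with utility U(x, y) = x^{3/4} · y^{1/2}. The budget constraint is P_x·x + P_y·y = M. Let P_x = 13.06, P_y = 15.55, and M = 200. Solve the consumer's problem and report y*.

Tangency: MRS = (3/2)·y/x = P_x/P_y.
Rearranging, P_y·y = (2/3)·P_x·x. Substituting into the budget gives P_x·x·(1 + (2/3)) = M.
Demand: x*(P_x,P_y,M) = 0.6·M/P_x and y* = 0.4·M/P_y.
At P_x=13.06, P_y=15.55, M=200: y* = 0.4·200/15.55 = 5.1447.

y* = 5.1447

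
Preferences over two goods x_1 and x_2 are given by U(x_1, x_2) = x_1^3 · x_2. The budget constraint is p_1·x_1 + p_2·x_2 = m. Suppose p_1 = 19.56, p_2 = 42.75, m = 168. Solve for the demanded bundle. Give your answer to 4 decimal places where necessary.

The MRS is 3·x_2/x_1. Set MRS = p_1/p_2.
So 3·p_2·x_2 = p_1·x_1; combined with the budget, a share 0.75 of income goes to x_1.
Demand: x_1*(p_1,p_2,m) = 0.75·m/p_1 and x_2* = 0.25·m/p_2.
At p_1=19.56, p_2=42.75, m=168: x_1* = 0.75·168/19.56 = 6.4417, x_2* = 0.9825.

x_1* = 6.4417, x_2* = 0.9825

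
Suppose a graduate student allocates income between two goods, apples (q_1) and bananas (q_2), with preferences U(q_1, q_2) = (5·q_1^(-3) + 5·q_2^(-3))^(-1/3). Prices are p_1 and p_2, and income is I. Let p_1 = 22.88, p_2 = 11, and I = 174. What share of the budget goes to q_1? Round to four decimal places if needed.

MU_q_1 ∝ 5·q_1^(-4), MU_q_2 ∝ 5·q_2^(-4), so MRS = (q_2/q_1)^(4) = p_1/p_2.
Solve for the ratio: q_2/q_1 = [p_1/p_2]^(0.25).
With the ratio pinned down, the budget gives q_1* = I/(p_1 + p_2·(q_2/q_1)) and q_2* = (q_2/q_1)·q_1*.
Numerically q_2/q_1 = 1.200925, so q_1* = 174/(22.88 + 11·1.200925) = 4.8213 and q_2* = 1.200925·4.8213 = 5.79.
Expenditure on q_1: 22.88·4.8213 = 110.3104; share = 0.634.

share on q_1 = 0.634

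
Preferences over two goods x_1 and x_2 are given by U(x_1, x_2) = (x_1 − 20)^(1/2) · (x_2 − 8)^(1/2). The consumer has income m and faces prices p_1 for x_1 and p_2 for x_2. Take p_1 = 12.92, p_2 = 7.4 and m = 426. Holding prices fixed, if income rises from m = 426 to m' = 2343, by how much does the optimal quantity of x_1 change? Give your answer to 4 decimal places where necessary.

After buying the subsistence bundle (20, 8), a share 0.5 of the remaining income goes to x_1: x_1* = 20 + 0.5·(m − 20p_1 − 8p_2)/p_1.
Discretionary income = 426 − 20·12.92 − 8·7.4 = 108.4; x_1* = 20 + 0.5·108.4/12.92 = 24.195.
At m' = 2343: x_1* = 98.3824. Change: 98.3824 − 24.195 = 74.1873.

Δx_1* = 74.1873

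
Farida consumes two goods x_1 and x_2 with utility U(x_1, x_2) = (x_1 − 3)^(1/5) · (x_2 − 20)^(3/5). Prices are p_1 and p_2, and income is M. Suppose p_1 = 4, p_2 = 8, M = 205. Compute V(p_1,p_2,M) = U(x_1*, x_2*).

Let x_1' = x_1−3, x_2' = x_2−20. MRS = (1/3)·x_2'/x_1' = p_1/p_2.
Substituting into the budget: x_1* = 3 + 0.25·(M − 3·p_1 − 20·p_2)/p_1, and x_2* = 20 + 0.75·(…)/p_2.
Discretionary income = 205 − 3·4 − 20·8 = 33; x_1* = 3 + 0.25·33/4 = 5.0625; x_2* = 20 + 0.75·33/8 = 23.0938.
Utility at the optimum: U(5.0625, 23.0938) = 2.276.

V = 2.276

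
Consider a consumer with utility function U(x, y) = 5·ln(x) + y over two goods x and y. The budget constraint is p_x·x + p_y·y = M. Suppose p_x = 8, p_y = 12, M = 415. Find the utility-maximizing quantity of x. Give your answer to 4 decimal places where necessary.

x* = 7.5

So x*(p_x,p_y) = 5·p_y/p_x, independent of income; and y* = (M − 5·p_y)/p_y.
At the given prices: x* = 5·12/8 = 7.5.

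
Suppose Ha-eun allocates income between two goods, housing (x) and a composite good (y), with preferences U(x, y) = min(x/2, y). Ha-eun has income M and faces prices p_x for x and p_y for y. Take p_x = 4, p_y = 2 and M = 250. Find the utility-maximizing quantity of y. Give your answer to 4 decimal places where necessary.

Leontief preferences: the optimum is at the kink where x/2 = y/1, i.e. y = (1/2)·x.
Budget: p_x·x + p_y·(1/2)·x = M, so (2·p_x + p_y)·x = 2·M.
Demand: x*(p_x,p_y,M) = 2·M/(2·p_x + p_y), y* = M/(2·p_x + p_y).
Here 2·4 + 2 = 10, giving y* = 25.

y* = 25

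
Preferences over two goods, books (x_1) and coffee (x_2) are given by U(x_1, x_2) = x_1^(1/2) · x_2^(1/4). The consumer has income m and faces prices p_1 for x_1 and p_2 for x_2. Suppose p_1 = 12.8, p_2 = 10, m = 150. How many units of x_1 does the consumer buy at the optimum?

x_1* = 7.8125

The MRS is 2·x_2/x_1. Set MRS = p_1/p_2.
So 0.5·p_2·x_2 = 0.25·p_1·x_1; combined with the budget, a share 2/3 of income goes to x_1.
Demand: x_1*(p_1,p_2,m) = 2/3·m/p_1 and x_2* = 1/3·m/p_2.
At p_1=12.8, p_2=10, m=150: x_1* = 2/3·150/12.8 = 7.8125.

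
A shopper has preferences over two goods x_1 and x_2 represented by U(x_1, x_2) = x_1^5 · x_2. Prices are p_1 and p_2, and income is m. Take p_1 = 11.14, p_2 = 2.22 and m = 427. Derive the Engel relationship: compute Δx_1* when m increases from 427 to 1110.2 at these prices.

Δx_1* = 51.1071

The MRS is 5·x_2/x_1. Set MRS = p_1/p_2.
Rearranging, p_2·x_2 = (1/5)·p_1·x_1. Substituting into the budget gives p_1·x_1·(1 + (1/5)) = m.
Demand: x_1*(p_1,p_2,m) = 5/6·m/p_1 and x_2* = 1/6·m/p_2.
At p_1=11.14, p_2=2.22, m=427: x_1* = 5/6·427/11.14 = 31.942.
At m' = 1110.2: x_1* = 83.0491. Change: 83.0491 − 31.942 = 51.1071.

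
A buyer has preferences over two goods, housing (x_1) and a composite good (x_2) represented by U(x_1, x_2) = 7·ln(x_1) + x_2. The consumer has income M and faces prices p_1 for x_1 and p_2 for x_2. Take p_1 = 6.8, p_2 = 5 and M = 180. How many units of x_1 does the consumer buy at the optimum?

x_1* = 5.1471

Set MRS = p_1/p_2: (7/x_1)/1 = p_1/p_2.
So x_1*(p_1,p_2) = 7·p_2/p_1, independent of income; and x_2* = (M − 7·p_2)/p_2.
At the given prices: x_1* = 7·5/6.8 = 5.1471.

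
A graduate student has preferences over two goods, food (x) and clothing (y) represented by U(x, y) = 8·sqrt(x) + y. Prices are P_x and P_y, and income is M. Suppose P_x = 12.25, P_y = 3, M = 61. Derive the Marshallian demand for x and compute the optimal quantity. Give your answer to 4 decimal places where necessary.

x* = 0.9596

Set MRS = P_x/P_y: 4·x^(−1/2) = P_x/P_y.
Thus x* = (4·P_y/P_x)² — independent of M — with the rest of income spent on y.
Plugging in: x* = (4·3/12.25)² = 0.9596.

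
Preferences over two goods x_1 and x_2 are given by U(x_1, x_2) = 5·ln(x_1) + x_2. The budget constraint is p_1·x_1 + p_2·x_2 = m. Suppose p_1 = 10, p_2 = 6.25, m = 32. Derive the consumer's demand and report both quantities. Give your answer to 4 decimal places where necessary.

x_1* = 3.125, x_2* = 0.12

Set MRS = p_1/p_2: (5/x_1)/1 = p_1/p_2.
So x_1*(p_1,p_2) = 5·p_2/p_1, independent of income; and x_2* = (m − 5·p_2)/p_2.
At the given prices: x_1* = 5·6.25/10 = 3.125, and x_2* = 0.12.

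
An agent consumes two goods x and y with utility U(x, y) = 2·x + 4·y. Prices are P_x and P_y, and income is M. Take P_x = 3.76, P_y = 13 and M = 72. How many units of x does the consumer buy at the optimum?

Perfect substitutes: compare marginal utility per dollar. 2/P_x vs 4/P_y → 0.5319 vs 0.3077.
x gives more utility per dollar, so spend all income on x: x* = M/P_x, y* = 0.
Numerically: x* = 19.1489, y* = 0.

x* = 19.1489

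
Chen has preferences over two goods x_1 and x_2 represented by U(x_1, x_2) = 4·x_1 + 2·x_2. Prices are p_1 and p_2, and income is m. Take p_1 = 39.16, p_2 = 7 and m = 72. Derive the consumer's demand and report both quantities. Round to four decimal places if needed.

x_2 gives more utility per dollar, so spend all income on x_2: x_2* = m/p_2, x_1* = 0.
Numerically: x_1* = 0, x_2* = 10.2857.

x_1* = 0, x_2* = 10.2857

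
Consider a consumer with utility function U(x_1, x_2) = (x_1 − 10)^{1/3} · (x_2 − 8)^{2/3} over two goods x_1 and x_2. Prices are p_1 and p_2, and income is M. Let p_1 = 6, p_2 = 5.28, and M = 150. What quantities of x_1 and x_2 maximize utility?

After buying the subsistence bundle (10, 8), a share 1/3 of the remaining income goes to x_1: x_1* = 10 + 1/3·(M − 10p_1 − 8p_2)/p_1.
Discretionary income = 150 − 10·6 − 8·5.28 = 47.76; x_1* = 10 + 1/3·47.76/6 = 12.6533; x_2* = 8 + 2/3·47.76/5.28 = 14.0303.

x_1* = 12.6533, x_2* = 14.0303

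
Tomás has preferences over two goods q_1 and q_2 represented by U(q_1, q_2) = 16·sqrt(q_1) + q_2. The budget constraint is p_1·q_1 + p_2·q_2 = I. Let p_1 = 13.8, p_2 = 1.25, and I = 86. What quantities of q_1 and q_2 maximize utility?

Plugging in: q_1* = (8·1.25/13.8)² = 0.5251, q_2* = 63.0029.

q_1* = 0.5251, q_2* = 63.0029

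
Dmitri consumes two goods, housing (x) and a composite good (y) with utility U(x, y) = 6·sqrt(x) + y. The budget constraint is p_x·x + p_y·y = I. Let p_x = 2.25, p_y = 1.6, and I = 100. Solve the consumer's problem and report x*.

MU_x = 3/√x, MU_y = 1. Tangency: 3/√x = p_x/p_y.
Thus x* = (3·p_y/p_x)² — independent of I — with the rest of income spent on y.
Plugging in: x* = (3·1.6/2.25)² = 4.5511.

x* = 4.5511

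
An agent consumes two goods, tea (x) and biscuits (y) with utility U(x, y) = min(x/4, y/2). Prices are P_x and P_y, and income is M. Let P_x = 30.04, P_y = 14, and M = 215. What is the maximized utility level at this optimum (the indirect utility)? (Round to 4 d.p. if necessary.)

With perfect complements, no substitution: consume in ratio x:y = 4:2.
Budget: P_x·x + P_y·(1/2)·x = M, so (4·P_x + 2·P_y)·x = 4·M.
Demand: x*(P_x,P_y,M) = 4·M/(4·P_x + 2·P_y), y* = 2·M/(4·P_x + 2·P_y).
Here 4·30.04 + 2·14 = 148.16, giving x* = 5.8045 and y* = 2.9023.
Utility at the optimum: U(5.8045, 2.9023) = 1.4511.

V = 1.4511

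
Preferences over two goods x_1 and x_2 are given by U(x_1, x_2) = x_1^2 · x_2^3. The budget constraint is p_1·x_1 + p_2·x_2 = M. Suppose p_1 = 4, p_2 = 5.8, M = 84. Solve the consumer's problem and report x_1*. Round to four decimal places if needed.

Demand: x_1*(p_1,p_2,M) = 0.4·M/p_1 and x_2* = 0.6·M/p_2.
At p_1=4, p_2=5.8, M=84: x_1* = 0.4·84/4 = 8.4.

x_1* = 8.4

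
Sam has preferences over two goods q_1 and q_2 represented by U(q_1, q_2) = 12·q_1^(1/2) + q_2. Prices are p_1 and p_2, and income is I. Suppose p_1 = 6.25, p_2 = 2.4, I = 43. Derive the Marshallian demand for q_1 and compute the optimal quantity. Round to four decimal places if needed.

Utility is quasi-linear in q_2; the FOC for q_1 is 6/√q_1 = p_1/p_2.
Thus q_1* = (6·p_2/p_1)² — independent of I — with the rest of income spent on q_2.
Plugging in: q_1* = (6·2.4/6.25)² = 5.3084.

q_1* = 5.3084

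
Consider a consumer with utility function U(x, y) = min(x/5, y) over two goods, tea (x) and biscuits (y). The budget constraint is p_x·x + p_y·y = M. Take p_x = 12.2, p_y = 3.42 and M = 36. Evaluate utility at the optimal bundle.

V = 0.5588

Leontief preferences: the optimum is at the kink where x/5 = y/1, i.e. y = (1/5)·x.
Budget: p_x·x + p_y·(1/5)·x = M, so (5·p_x + p_y)·x = 5·M.
Demand: x*(p_x,p_y,M) = 5·M/(5·p_x + p_y), y* = M/(5·p_x + p_y).
Here 5·12.2 + 3.42 = 64.42, giving x* = 2.7942 and y* = 0.5588.
Utility at the optimum: U(2.7942, 0.5588) = 0.5588.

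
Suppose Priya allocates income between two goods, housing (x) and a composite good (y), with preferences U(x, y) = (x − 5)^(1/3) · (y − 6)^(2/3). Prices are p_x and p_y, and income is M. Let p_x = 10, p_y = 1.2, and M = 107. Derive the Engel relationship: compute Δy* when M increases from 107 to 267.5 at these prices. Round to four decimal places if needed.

Δy* = 89.1667

Discretionary income = 107 − 5·10 − 6·1.2 = 49.8; y* = 6 + 2/3·49.8/1.2 = 33.6667.
At M' = 267.5: y* = 122.8333. Change: 122.8333 − 33.6667 = 89.1667.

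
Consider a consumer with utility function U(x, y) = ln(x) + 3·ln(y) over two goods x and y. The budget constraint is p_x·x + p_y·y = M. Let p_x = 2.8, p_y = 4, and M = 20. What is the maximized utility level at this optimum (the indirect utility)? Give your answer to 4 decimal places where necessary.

Tangency: MRS = (1/3)·y/x = p_x/p_y.
Rearranging, p_y·y = 3·p_x·x. Substituting into the budget gives p_x·x·(1 + 3) = M.
Demand: x*(p_x,p_y,M) = 0.25·M/p_x and y* = 0.75·M/p_y.
At p_x=2.8, p_y=4, M=20: x* = 0.25·20/2.8 = 1.7857, y* = 3.75.
Utility at the optimum: U(1.7857, 3.75) = 4.5451.

V = 4.5451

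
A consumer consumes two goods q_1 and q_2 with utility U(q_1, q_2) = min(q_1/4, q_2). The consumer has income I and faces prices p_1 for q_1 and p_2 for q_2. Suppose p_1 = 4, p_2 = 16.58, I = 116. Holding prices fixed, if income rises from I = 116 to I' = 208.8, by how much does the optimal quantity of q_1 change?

Leontief preferences: the optimum is at the kink where q_1/4 = q_2/1, i.e. q_2 = (1/4)·q_1.
Budget: p_1·q_1 + p_2·(1/4)·q_1 = I, so (4·p_1 + p_2)·q_1 = 4·I.
Demand: q_1*(p_1,p_2,I) = 4·I/(4·p_1 + p_2), q_2* = I/(4·p_1 + p_2).
Here 4·4 + 16.58 = 32.58, giving q_1* = 14.2419.
At I' = 208.8: q_1* = 25.6354. Change: 25.6354 − 14.2419 = 11.3935.

Δq_1* = 11.3935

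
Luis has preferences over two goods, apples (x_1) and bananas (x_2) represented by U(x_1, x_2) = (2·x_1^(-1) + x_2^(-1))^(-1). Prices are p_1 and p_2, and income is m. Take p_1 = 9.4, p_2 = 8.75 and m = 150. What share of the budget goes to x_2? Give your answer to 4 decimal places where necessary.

From the CES first-order condition, 2·(x_2/x_1)^(2) = p_1/p_2.
Solve for the ratio: x_2/x_1 = [(1/2)·p_1/p_2]^(0.5).
With the ratio pinned down, the budget gives x_1* = m/(p_1 + p_2·(x_2/x_1)) and x_2* = (x_2/x_1)·x_1*.
Numerically x_2/x_1 = 0.7329, so x_1* = 150/(9.4 + 8.75·0.7329) = 9.4859 and x_2* = 0.7329·9.4859 = 6.9522.
Expenditure on x_2: 8.75·6.9522 = 60.8322; share = 0.4055.

share on x_2 = 0.4055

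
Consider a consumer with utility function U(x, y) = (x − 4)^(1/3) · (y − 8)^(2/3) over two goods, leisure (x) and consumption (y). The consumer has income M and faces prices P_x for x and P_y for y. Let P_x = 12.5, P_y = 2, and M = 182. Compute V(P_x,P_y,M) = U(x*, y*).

Let x' = x−4, y' = y−8. MRS = (1/2)·y'/x' = P_x/P_y.
Substituting into the budget: x* = 4 + 1/3·(M − 4·P_x − 8·P_y)/P_x, and y* = 8 + 2/3·(…)/P_y.
Discretionary income = 182 − 4·12.5 − 8·2 = 116; x* = 4 + 1/3·116/12.5 = 7.0933; y* = 8 + 2/3·116/2 = 46.6667.
Utility at the optimum: U(7.0933, 46.6667) = 16.661.

V = 16.661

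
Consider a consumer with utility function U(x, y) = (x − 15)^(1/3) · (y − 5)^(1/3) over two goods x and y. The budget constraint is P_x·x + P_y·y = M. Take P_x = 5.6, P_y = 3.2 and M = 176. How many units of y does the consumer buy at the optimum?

Let x' = x−15, y' = y−5. MRS = y'/x' = P_x/P_y.
After buying the subsistence bundle (15, 5), a share 0.5 of the remaining income goes to x: x* = 15 + 0.5·(M − 15P_x − 5P_y)/P_x.
Discretionary income = 176 − 15·5.6 − 5·3.2 = 76; y* = 5 + 0.5·76/3.2 = 16.875.

y* = 16.875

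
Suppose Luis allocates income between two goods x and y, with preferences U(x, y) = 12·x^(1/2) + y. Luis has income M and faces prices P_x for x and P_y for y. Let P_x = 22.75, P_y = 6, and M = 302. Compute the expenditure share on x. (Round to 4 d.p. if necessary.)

Thus x* = (6·P_y/P_x)² — independent of M — with the rest of income spent on y.
Plugging in: x* = (6·6/22.75)² = 2.504, y* = 40.8388.
Expenditure on x: 22.75·2.504 = 56.967; share = 0.1886.

share on x = 0.1886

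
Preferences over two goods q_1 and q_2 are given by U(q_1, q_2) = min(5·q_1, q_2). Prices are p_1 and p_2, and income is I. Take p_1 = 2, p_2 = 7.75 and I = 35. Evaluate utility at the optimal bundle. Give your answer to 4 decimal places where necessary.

With perfect complements, no substitution: consume in ratio q_1:q_2 = 1:5.
Budget: p_1·q_1 + p_2·5·q_1 = I, so (p_1 + 5·p_2)·q_1 = I.
Demand: q_1*(p_1,p_2,I) = I/(p_1 + 5·p_2), q_2* = 5·I/(p_1 + 5·p_2).
Here 2 + 5·7.75 = 40.75, giving q_1* = 0.8589 and q_2* = 4.2945.
Utility at the optimum: U(0.8589, 4.2945) = 4.2945.

V = 4.2945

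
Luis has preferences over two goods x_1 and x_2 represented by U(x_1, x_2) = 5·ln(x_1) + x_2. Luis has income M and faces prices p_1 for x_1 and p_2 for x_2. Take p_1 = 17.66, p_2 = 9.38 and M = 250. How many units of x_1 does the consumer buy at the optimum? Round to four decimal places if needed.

MU_x_1 = 5/x_1, MU_x_2 = 1. Tangency: 5/x_1 = p_1/p_2.
So x_1*(p_1,p_2) = 5·p_2/p_1, independent of income; and x_2* = (M − 5·p_2)/p_2.
At the given prices: x_1* = 5·9.38/17.66 = 2.6557.

x_1* = 2.6557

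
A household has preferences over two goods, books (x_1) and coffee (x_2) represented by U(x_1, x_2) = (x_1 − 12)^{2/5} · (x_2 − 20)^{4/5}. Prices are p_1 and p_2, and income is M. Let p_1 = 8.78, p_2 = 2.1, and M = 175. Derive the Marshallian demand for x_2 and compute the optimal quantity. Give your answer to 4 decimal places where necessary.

x_2* = 28.7746

MRS = (1/2)·(x_2−20)/(x_1−12). Tangency with p_1/p_2 gives x_2−20 = 2·(p_1/p_2)·(x_1−12).
After buying the subsistence bundle (12, 20), a share 1/3 of the remaining income goes to x_1: x_1* = 12 + 1/3·(M − 12p_1 − 20p_2)/p_1.
Discretionary income = 175 − 12·8.78 − 20·2.1 = 27.64; x_2* = 20 + 2/3·27.64/2.1 = 28.7746.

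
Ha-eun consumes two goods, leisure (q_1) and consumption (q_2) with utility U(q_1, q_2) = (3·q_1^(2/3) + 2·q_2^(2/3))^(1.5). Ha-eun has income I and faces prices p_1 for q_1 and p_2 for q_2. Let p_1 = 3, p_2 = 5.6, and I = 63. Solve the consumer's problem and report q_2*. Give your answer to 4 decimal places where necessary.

q_2* = 0.8817

MRS = MU_q_1/MU_q_2 = (3/2)·(q_2/q_1)^(1/3). Set equal to p_1/p_2.
Hence q_2/q_1 = ((2/3)·p_1/p_2)^(1/(1/3)), i.e. raised to the 3 power.
With the ratio pinned down, the budget gives q_1* = I/(p_1 + p_2·(q_2/q_1)) and q_2* = (q_2/q_1)·q_1*.
Numerically q_2/q_1 = 0.045554, so q_1* = 63/(3 + 5.6·0.045554) = 19.3542 and q_2* = 0.045554·19.3542 = 0.8817.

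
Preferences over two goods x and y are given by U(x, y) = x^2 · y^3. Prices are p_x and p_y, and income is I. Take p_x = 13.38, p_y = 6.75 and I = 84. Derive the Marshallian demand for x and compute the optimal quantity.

x* = 2.5112

Demand: x*(p_x,p_y,I) = 0.4·I/p_x and y* = 0.6·I/p_y.
At p_x=13.38, p_y=6.75, I=84: x* = 0.4·84/13.38 = 2.5112.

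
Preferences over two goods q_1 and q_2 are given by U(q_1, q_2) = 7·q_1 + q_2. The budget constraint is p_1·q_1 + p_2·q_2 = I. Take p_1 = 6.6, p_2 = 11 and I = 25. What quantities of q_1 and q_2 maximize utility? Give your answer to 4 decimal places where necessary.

Linear utility — the consumer picks whichever good has higher MU/price: 7/6.6 = 1.0606 vs 1/11 = 0.0909.
q_1 gives more utility per dollar, so spend all income on q_1: q_1* = I/p_1, q_2* = 0.
Numerically: q_1* = 3.7879, q_2* = 0.

q_1* = 3.7879, q_2* = 0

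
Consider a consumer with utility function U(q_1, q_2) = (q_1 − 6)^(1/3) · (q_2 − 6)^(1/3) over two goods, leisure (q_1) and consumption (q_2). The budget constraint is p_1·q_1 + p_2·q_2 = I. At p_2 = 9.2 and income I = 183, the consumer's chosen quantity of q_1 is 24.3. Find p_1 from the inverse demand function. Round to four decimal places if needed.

p_1 = 3

This is Cobb-Douglas in (q_1−6, q_2−6): tangency gives 1/3·p_2·(q_2−6) = 1/3·p_1·(q_1−6).
Substituting into the budget: q_1* = 6 + 0.5·(I − 6·p_1 − 6·p_2)/p_1, and q_2* = 6 + 0.5·(…)/p_2.
Set q_1* = 24.3 in the demand function and solve for p_1: p_1 = 3.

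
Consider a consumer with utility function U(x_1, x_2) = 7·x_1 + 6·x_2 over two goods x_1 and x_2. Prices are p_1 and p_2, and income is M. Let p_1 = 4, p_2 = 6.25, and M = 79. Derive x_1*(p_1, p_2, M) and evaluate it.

x_1* = 19.75

Numerically: x_1* = 19.75, x_2* = 0.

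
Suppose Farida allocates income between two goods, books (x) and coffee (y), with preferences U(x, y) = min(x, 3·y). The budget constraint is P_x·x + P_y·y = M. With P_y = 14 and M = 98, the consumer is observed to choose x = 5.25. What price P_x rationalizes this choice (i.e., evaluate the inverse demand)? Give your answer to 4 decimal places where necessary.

P_x = 14

With perfect complements, no substitution: consume in ratio x:y = 3:1.
Budget: P_x·x + P_y·(1/3)·x = M, so (3·P_x + P_y)·x = 3·M.
Demand: x*(P_x,P_y,M) = 3·M/(3·P_x + P_y), y* = M/(3·P_x + P_y).
Set x* = 5.25 in the demand function and solve for P_x: P_x = 14.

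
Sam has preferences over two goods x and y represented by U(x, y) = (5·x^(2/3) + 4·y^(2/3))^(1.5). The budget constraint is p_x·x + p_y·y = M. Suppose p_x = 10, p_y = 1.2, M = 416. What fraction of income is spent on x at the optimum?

share on x = 0.0274

Substitute y = (y/x)·x into the budget: x* = M/(p_x + p_y·(y/x)).
Numerically y/x = 296.296296, so x* = 416/(10 + 1.2·296.296296) = 1.138 and y* = 296.296296·1.138 = 337.1834.
Expenditure on x: 10·1.138 = 11.3799; share = 0.0274.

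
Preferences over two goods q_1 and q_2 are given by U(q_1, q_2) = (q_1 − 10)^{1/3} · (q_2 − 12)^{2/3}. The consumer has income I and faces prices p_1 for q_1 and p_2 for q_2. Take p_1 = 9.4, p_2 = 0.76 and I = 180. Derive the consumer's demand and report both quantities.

q_1* = 12.7262, q_2* = 79.4386

Substituting into the budget: q_1* = 10 + 1/3·(I − 10·p_1 − 12·p_2)/p_1, and q_2* = 12 + 2/3·(…)/p_2.
Discretionary income = 180 − 10·9.4 − 12·0.76 = 76.88; q_1* = 10 + 1/3·76.88/9.4 = 12.7262; q_2* = 12 + 2/3·76.88/0.76 = 79.4386.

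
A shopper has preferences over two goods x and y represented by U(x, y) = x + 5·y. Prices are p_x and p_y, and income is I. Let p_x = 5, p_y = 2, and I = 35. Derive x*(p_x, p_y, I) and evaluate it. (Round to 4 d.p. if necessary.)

x* = 0

Linear utility — the consumer picks whichever good has higher MU/price: 1/5 = 0.2 vs 5/2 = 2.5.
y gives more utility per dollar, so spend all income on y: y* = I/p_y, x* = 0.
Numerically: x* = 0, y* = 17.5.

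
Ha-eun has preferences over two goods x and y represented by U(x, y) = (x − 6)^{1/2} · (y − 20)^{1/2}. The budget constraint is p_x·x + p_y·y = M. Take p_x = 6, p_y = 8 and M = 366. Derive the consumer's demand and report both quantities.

Discretionary income = 366 − 6·6 − 20·8 = 170; x* = 6 + 0.5·170/6 = 20.1667; y* = 20 + 0.5·170/8 = 30.625.

x* = 20.1667, y* = 30.625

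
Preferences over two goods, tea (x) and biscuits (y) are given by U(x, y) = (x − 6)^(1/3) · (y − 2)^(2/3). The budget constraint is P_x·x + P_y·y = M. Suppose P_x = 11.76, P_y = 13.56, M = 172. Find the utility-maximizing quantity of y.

Discretionary income = 172 − 6·11.76 − 2·13.56 = 74.32; y* = 2 + 2/3·74.32/13.56 = 5.6539.

y* = 5.6539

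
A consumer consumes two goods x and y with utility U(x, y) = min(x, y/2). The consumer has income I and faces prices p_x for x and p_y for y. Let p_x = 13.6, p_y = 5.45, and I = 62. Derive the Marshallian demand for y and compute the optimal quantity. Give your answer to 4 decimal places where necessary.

y* = 5.0612

Demand: x*(p_x,p_y,I) = I/(p_x + 2·p_y), y* = 2·I/(p_x + 2·p_y).
Here 13.6 + 2·5.45 = 24.5, giving y* = 5.0612.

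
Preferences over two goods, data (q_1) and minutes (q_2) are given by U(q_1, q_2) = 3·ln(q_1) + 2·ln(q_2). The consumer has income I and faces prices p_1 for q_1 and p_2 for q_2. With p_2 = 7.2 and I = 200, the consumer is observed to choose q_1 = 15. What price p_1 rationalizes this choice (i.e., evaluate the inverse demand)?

p_1 = 8

The MRS is (3/2)·q_2/q_1. Set MRS = p_1/p_2.
Rearranging, p_2·q_2 = (2/3)·p_1·q_1. Substituting into the budget gives p_1·q_1·(1 + (2/3)) = I.
Demand: q_1*(p_1,p_2,I) = 0.6·I/p_1 and q_2* = 0.4·I/p_2.
Set q_1* = 15 in the demand function and solve for p_1: p_1 = 8.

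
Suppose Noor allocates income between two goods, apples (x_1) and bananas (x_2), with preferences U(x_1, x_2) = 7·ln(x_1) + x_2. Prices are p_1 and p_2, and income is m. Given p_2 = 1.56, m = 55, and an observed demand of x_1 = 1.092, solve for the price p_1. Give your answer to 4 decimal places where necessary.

MU_x_1 = 7/x_1, MU_x_2 = 1. Tangency: 7/x_1 = p_1/p_2.
So x_1*(p_1,p_2) = 7·p_2/p_1, independent of income; and x_2* = (m − 7·p_2)/p_2.
Set x_1* = 1.092 in the demand function and solve for p_1: p_1 = 10.

p_1 = 10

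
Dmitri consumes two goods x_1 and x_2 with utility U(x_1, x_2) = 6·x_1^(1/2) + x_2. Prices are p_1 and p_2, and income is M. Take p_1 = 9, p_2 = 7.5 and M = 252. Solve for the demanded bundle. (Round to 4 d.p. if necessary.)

Utility is quasi-linear in x_2; the FOC for x_1 is 3/√x_1 = p_1/p_2.
Thus x_1* = (3·p_2/p_1)² — independent of M — with the rest of income spent on x_2.
Plugging in: x_1* = (3·7.5/9)² = 6.25, x_2* = 26.1.

x_1* = 6.25, x_2* = 26.1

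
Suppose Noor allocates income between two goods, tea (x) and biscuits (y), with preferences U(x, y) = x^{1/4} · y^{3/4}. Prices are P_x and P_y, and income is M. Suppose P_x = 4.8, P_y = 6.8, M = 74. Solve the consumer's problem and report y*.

y* = 8.1618

Demand: x*(P_x,P_y,M) = 0.25·M/P_x and y* = 0.75·M/P_y.
At P_x=4.8, P_y=6.8, M=74: y* = 0.75·74/6.8 = 8.1618.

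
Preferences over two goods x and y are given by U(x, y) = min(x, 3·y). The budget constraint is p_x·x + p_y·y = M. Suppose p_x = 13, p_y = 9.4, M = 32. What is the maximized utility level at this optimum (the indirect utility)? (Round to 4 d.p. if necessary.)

With perfect complements, no substitution: consume in ratio x:y = 3:1.
Budget: p_x·x + p_y·(1/3)·x = M, so (3·p_x + p_y)·x = 3·M.
Demand: x*(p_x,p_y,M) = 3·M/(3·p_x + p_y), y* = M/(3·p_x + p_y).
Here 3·13 + 9.4 = 48.4, giving x* = 1.9835 and y* = 0.6612.
Utility at the optimum: U(1.9835, 0.6612) = 1.9835.

V = 1.9835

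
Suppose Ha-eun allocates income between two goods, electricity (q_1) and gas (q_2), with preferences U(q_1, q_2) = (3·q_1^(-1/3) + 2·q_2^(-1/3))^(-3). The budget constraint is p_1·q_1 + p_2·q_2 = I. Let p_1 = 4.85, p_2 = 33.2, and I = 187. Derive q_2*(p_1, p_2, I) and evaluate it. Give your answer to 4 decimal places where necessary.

q_2* = 3.0646

MRS = MU_q_1/MU_q_2 = (3/2)·(q_2/q_1)^(4/3). Set equal to p_1/p_2.
Solve for the ratio: q_2/q_1 = [(2/3)·p_1/p_2]^(0.75).
Substitute q_2 = (q_2/q_1)·q_1 into the budget: q_1* = I/(p_1 + p_2·(q_2/q_1)).
Numerically q_2/q_1 = 0.174335, so q_1* = 187/(4.85 + 33.2·0.174335) = 17.5786 and q_2* = 0.174335·17.5786 = 3.0646.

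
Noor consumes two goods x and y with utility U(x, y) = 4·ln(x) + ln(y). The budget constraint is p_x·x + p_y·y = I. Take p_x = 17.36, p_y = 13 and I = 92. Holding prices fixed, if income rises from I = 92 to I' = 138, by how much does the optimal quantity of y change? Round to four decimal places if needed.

Δy* = 0.7077

The MRS is 4·y/x. Set MRS = p_x/p_y.
Rearranging, p_y·y = (1/4)·p_x·x. Substituting into the budget gives p_x·x·(1 + (1/4)) = I.
Demand: x*(p_x,p_y,I) = 0.8·I/p_x and y* = 0.2·I/p_y.
At p_x=17.36, p_y=13, I=92: y* = 0.2·92/13 = 1.4154.
At I' = 138: y* = 2.1231. Change: 2.1231 − 1.4154 = 0.7077.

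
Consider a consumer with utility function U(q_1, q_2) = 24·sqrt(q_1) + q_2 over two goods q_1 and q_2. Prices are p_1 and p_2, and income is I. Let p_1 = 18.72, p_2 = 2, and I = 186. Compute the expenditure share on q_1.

share on q_1 = 0.1654

Utility is quasi-linear in q_2; the FOC for q_1 is 12/√q_1 = p_1/p_2.
Solve: √q_1 = 12·p_2/p_1, so q_1*(p_1,p_2) = (12·p_2/p_1)², and q_2* = (I − p_1·q_1*)/p_2.
Plugging in: q_1* = (12·2/18.72)² = 1.6437, q_2* = 77.6154.
Expenditure on q_1: 18.72·1.6437 = 30.7692; share = 0.1654.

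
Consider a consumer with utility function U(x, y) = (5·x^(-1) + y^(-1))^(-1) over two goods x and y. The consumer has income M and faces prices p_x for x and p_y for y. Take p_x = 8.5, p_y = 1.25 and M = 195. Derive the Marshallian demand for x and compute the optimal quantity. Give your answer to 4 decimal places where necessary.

MRS = MU_x/MU_y = 5·(y/x)^(2). Set equal to p_x/p_y.
Solve for the ratio: y/x = [(1/5)·p_x/p_y]^(0.5).
With the ratio pinned down, the budget gives x* = M/(p_x + p_y·(y/x)) and y* = (y/x)·x*.
Numerically y/x = 1.16619, so x* = 195/(8.5 + 1.25·1.16619) = 19.5828.

x* = 19.5828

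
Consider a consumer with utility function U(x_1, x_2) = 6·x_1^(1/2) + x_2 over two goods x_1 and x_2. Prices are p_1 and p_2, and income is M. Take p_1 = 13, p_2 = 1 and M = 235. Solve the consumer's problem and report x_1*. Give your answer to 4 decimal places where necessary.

x_1* = 0.0533

Utility is quasi-linear in x_2; the FOC for x_1 is 3/√x_1 = p_1/p_2.
Solve: √x_1 = 3·p_2/p_1, so x_1*(p_1,p_2) = (3·p_2/p_1)², and x_2* = (M − p_1·x_1*)/p_2.
Plugging in: x_1* = (3·1/13)² = 0.0533.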